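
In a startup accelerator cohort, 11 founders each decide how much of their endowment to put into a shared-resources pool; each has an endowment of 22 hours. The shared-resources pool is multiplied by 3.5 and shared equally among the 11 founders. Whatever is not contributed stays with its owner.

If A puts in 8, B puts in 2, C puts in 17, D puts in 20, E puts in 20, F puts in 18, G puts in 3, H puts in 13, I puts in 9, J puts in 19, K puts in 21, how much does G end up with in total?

Total contributed: 8 + 2 + 17 + 20 + 20 + 18 + 3 + 13 + 9 + 19 + 21 = 150.
Each receives 3.5 × 150 / 11 = 47.73 from the shared-resources pool.
G keeps 22 − 3 = 19, so G's payoff is 19 + 47.73 = 66.73.

66.73 hours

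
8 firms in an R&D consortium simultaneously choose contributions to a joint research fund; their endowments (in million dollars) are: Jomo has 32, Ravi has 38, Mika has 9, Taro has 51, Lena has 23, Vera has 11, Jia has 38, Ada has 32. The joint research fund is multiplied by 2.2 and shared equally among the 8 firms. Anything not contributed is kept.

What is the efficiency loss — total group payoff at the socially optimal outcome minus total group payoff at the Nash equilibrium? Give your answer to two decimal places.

280.80 million dollars

The private return per contributed unit is 2.2/8 = 0.2750 < 1 for every player regardless of endowment, so the Nash equilibrium is zero contribution and the group total is Σ E_j = 32 + 38 + 9 + 51 + 23 + 11 + 38 + 32 = 234.
Each contributed unit returns 2.200 to the group, so the social optimum is full contribution by everyone: group total = 2.200 × 234 = 514.80.
Efficiency loss = (2.200 − 1) × 234 = 280.80.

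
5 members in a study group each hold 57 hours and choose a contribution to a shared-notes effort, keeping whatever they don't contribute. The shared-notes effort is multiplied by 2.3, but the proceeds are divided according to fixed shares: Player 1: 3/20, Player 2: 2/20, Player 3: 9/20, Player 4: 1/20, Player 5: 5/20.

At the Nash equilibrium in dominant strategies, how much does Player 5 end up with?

A player with share s gets back 2.3·s per unit contributed, so full contribution is dominant for anyone with s > 1/2.3 = 0.4348 and zero contribution is dominant for anyone below.
The only share above 0.4348 is Player 3's 9/20, contributing 57; the remaining 4 contribute 0. Total contributed: 57.
Player 5 keeps 57 and receives 2.3 × 57 × 5/20 = 32.78 from the shared-notes effort, for a payoff of 89.78.

89.78 hours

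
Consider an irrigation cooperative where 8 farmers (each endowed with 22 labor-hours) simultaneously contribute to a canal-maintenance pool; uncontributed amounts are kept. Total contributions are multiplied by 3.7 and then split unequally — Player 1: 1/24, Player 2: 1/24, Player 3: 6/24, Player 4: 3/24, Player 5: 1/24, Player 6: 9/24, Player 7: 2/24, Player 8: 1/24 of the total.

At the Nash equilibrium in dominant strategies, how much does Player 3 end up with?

42.35 labor-hours

Each unit j contributes comes back to j as 3.7 × (j's share), so j prefers to contribute only if that share exceeds 1/3.7 = 0.2703; otherwise keeping the unit dominates.
Player 6 alone (share 9/24) is above the threshold, contributing 22; the remaining 7 contribute 0. Total contributed: 22.
Player 3 keeps 22 and receives 3.7 × 22 × 6/24 = 20.35 from the canal-maintenance pool, for a payoff of 42.35.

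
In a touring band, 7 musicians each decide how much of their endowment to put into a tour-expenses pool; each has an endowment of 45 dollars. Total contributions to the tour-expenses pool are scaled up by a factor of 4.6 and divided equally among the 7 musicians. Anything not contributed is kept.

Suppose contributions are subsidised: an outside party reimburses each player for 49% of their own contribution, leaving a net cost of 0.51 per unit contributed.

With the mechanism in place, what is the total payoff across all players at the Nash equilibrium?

Under the mechanism each unit contributed yields (4.6/7) / 0.51 = 1.2885 back to its contributor per unit of net cost, which exceeds 1, making full contribution the dominant choice for everyone.
So the Nash equilibrium is full contribution by all 7; the group earns 7 × (45 × 0.49 + 4.6 × 45) = 1603.35.

1603.35 dollars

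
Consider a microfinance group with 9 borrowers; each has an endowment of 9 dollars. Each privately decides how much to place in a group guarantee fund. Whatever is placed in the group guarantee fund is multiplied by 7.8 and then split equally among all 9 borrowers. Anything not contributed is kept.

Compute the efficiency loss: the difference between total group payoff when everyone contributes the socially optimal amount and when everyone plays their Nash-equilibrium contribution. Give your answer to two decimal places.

550.80 dollars

Each contributed unit returns 7.8/9 = 0.8667 to its contributor — below 1 — so contributing 0 is dominant for every player. At the Nash equilibrium everyone keeps their 9, and the group total is 9 × 9 = 81.
Each contributed unit returns 7.800 to the group as a whole (0.8667 to each of 9 players), which exceeds 1, so the social optimum is full contribution: group total = 7.800 × 81 = 631.80.
Efficiency loss = 631.80 − 81 = 550.80.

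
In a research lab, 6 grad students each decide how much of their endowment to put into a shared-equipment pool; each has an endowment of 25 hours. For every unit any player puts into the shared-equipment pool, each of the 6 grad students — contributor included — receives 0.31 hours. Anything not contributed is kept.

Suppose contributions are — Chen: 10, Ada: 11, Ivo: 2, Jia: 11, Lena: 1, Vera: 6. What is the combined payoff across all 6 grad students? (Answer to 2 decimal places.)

Total contributed: 10 + 11 + 2 + 11 + 1 + 6 = 41; total kept: 6 × 25 − 41 = 109.
The shared-equipment pool pays out 0.31 × 6 × 41 = 76.26 in aggregate.
Group total = 109 + 76.26 = 185.26.

185.26 hours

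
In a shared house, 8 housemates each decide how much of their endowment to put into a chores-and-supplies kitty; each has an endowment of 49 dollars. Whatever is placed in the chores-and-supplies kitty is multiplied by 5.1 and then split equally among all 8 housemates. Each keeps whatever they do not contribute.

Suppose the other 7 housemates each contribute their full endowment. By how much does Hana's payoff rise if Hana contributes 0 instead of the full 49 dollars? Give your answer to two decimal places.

17.76 dollars

Switching from a contribution of 49 to 0 lets Hana keep an extra 49 dollars, but lowers the chores-and-supplies kitty by 49, which costs Hana their own share of that drop: 5.1/8 × 49 = 31.24.
Net gain = 49 − 31.24 = 17.76. The private return per contributed unit (0.6375) is below 1, so free-riding is indeed the best response regardless of what the others do.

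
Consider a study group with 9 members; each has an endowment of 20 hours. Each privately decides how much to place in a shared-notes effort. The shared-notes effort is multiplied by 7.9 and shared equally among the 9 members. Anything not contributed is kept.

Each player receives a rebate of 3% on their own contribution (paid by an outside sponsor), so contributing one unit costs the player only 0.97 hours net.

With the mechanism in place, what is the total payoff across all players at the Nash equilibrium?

180.00 hours

With the mechanism, a contributed unit returns (7.9/9) / 0.97 = 0.9049 per unit of net cost — still below 1 — so contributing 0 remains dominant for every player.
Everyone keeps their endowment and the group total is 9 × 20 = 180.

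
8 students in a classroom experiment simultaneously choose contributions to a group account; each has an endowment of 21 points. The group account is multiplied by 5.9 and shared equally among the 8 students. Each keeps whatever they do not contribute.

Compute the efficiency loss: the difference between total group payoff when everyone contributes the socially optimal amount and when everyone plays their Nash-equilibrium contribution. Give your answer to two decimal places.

Each contributed unit returns 5.9/8 = 0.7375 to its contributor — below 1 — so contributing 0 is dominant for every player. At the Nash equilibrium everyone keeps their 21, and the group total is 8 × 21 = 168.
Each contributed unit returns 5.900 to the group as a whole (0.7375 to each of 8 players), which exceeds 1, so the social optimum is full contribution: group total = 5.900 × 168 = 991.20.
Efficiency loss = 991.20 − 168 = 823.20.

823.20 points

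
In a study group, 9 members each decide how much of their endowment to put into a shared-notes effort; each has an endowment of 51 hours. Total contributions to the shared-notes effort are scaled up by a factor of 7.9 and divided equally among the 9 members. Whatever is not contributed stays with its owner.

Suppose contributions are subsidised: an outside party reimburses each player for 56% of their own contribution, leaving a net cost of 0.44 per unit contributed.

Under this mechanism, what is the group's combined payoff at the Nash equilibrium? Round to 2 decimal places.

3883.14 hours

With the mechanism, a contributed unit returns (7.9/9) / 0.44 = 1.9949 per unit of net cost to the contributor — now above 1 — so contributing fully is weakly dominant for every player.
So the Nash equilibrium is full contribution by all 9; the group earns 9 × (51 × 0.56 + 7.9 × 51) = 3883.14.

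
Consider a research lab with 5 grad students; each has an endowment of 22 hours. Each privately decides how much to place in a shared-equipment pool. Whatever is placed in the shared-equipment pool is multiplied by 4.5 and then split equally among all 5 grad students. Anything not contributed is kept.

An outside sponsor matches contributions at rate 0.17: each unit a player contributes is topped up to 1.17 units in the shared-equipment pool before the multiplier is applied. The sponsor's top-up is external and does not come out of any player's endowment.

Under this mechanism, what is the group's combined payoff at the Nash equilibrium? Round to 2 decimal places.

The effective private return per unit is now 4.5 × 1.17 / 5 = 1.0530 > 1, so every player's dominant strategy flips to full contribution.
At the Nash equilibrium everyone contributes 22. Group total payoff = 4.5 × 1.17 × 110 = 579.15.

579.15 hours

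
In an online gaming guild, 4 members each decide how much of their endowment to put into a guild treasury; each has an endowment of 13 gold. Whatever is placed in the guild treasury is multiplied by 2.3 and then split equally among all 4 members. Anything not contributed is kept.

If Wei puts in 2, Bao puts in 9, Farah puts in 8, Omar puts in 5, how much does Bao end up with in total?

17.80 gold

Total contributed: 2 + 9 + 8 + 5 = 24.
Each receives 2.3 × 24 / 4 = 13.80 from the guild treasury.
Bao keeps 13 − 9 = 4, so Bao's payoff is 4 + 13.80 = 17.80.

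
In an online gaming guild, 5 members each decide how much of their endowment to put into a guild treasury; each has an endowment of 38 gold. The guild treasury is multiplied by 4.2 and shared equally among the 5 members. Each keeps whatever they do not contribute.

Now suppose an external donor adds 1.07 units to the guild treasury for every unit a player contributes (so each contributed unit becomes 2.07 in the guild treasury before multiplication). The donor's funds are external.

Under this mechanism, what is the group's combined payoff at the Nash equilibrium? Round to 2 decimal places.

With the mechanism, a contributed unit returns 4.2 × 2.07 / 5 = 1.7388 per unit of net cost to the contributor — now above 1 — so contributing fully is weakly dominant for every player.
So the Nash equilibrium is full contribution by all 5; the group earns 4.2 × 2.07 × 190 = 1651.86.

1651.86 gold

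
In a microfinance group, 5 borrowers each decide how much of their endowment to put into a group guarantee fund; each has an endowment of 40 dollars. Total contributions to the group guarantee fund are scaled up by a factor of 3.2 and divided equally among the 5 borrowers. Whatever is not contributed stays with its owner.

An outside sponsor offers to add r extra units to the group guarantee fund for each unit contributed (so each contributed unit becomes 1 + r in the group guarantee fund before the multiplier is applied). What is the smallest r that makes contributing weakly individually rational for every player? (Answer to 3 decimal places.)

With matching at rate r, one contributed unit becomes (1 + r) in the group guarantee fund and returns 3.2 × (1 + r) / 5 to the contributor.
Setting this equal to 1: 1 + r = 5/3.2 = 1.5625.
So the minimum matching rate is r = 1.5625 − 1 = 0.563.

0.563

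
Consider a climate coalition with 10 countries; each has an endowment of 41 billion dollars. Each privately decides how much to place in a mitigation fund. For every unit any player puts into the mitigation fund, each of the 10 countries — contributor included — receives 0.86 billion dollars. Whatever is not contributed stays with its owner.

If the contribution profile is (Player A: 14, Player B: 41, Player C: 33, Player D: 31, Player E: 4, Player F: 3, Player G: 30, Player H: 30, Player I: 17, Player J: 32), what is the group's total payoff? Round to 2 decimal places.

Total contributed: 14 + 41 + 33 + 31 + 4 + 3 + 30 + 30 + 17 + 32 = 235; total kept: 10 × 41 − 235 = 175.
The mitigation fund pays out 0.86 × 10 × 235 = 2021.00 in aggregate.
Group total = 175 + 2021.00 = 2196.00.

2196.00 billion dollars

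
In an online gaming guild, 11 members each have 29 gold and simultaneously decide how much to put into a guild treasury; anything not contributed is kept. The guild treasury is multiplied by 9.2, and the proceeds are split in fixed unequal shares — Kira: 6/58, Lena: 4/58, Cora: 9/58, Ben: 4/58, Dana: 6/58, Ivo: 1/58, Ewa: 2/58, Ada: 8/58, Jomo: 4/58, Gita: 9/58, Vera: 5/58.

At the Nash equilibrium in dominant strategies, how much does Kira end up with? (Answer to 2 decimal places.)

Each unit j contributes comes back to j as 9.2 × (j's share), so j prefers to contribute only if that share exceeds 1/9.2 = 0.1087; otherwise keeping the unit dominates.
The shares above 0.1087 belong to Cora, Ada and Gita, contributing 29 each; the remaining 8 contribute 0. Total contributed: 87.
Kira keeps 29 and receives 9.2 × 87 × 6/58 = 82.80 from the guild treasury, for a payoff of 111.80.

111.80 gold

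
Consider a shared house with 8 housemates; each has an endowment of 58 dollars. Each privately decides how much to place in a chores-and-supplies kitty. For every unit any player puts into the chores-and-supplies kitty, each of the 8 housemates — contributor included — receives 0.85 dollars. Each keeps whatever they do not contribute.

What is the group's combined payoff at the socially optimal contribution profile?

Each contributed unit returns 6.800 to the group as a whole (0.85 to each of 8 players), which exceeds 1, so the social optimum is full contribution: group total = 6.800 × 464 = 3155.20.

3155.20 dollars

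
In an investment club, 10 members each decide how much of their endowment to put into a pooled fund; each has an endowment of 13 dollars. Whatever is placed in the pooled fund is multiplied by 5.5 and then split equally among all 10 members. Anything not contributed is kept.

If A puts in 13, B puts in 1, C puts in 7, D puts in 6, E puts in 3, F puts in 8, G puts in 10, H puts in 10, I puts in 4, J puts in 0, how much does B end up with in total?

Total contributed: 13 + 1 + 7 + 6 + 3 + 8 + 10 + 10 + 4 + 0 = 62.
Each receives 5.5 × 62 / 10 = 34.10 from the pooled fund.
B keeps 13 − 1 = 12, so B's payoff is 12 + 34.10 = 46.10.

46.10 dollars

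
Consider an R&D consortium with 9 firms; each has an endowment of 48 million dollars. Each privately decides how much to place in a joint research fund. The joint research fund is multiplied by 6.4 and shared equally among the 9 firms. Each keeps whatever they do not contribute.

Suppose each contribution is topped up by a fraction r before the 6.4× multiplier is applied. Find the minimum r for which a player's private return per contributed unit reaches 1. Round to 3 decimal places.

With matching at rate r, one contributed unit becomes (1 + r) in the joint research fund and returns 6.4 × (1 + r) / 9 to the contributor.
Setting this equal to 1: 1 + r = 9/6.4 = 1.4063.
So the minimum matching rate is r = 1.4063 − 1 = 0.406.

0.406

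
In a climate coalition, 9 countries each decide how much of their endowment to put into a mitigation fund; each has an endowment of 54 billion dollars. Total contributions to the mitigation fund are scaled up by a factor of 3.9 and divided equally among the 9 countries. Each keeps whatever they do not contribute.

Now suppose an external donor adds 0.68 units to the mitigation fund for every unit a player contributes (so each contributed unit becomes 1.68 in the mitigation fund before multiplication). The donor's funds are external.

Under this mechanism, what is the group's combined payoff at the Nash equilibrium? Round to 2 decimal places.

With the mechanism, a contributed unit returns 3.9 × 1.68 / 9 = 0.7280 per unit of net cost — still below 1 — so contributing 0 remains dominant for every player.
Everyone keeps their endowment and the group total is 9 × 54 = 486.

486.00 billion dollars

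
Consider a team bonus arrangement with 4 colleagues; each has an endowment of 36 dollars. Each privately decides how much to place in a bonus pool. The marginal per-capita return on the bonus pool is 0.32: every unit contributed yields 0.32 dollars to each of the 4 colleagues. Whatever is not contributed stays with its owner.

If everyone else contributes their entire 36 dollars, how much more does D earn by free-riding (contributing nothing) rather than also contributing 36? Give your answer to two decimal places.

24.48 dollars

Switching from a contribution of 36 to 0 lets D keep an extra 36 dollars, but lowers the bonus pool by 36, which costs D their own share of that drop: 0.32 × 36 = 11.52.
Net gain = 36 − 11.52 = 24.48. The private return per contributed unit (0.32) is below 1, so free-riding is indeed the best response regardless of what the others do.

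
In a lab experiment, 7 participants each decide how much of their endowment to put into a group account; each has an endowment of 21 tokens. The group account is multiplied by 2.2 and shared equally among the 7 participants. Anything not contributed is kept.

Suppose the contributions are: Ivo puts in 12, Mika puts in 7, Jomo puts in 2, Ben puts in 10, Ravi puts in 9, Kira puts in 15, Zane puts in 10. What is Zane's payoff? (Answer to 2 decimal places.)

31.43 tokens

Total contributed: 12 + 7 + 2 + 10 + 9 + 15 + 10 = 65.
Each receives 2.2 × 65 / 7 = 20.43 from the group account.
Zane keeps 21 − 10 = 11, so Zane's payoff is 11 + 20.43 = 31.43.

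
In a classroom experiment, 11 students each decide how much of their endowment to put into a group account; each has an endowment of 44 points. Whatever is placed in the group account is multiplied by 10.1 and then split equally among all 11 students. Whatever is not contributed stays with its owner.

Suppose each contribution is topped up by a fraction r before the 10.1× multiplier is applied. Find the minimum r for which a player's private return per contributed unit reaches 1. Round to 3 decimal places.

With matching at rate r, one contributed unit becomes (1 + r) in the group account and returns 10.1 × (1 + r) / 11 to the contributor.
Setting this equal to 1: 1 + r = 11/10.1 = 1.0891.
So the minimum matching rate is r = 1.0891 − 1 = 0.089.

0.089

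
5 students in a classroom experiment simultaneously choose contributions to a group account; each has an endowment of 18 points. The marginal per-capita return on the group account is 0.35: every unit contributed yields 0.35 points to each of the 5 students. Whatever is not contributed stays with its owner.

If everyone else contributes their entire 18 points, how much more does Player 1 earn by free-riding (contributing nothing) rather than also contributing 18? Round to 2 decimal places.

11.70 points

Switching from a contribution of 18 to 0 lets Player 1 keep an extra 18 points, but lowers the group account by 18, which costs Player 1 their own share of that drop: 0.35 × 18 = 6.30.
Net gain = 18 − 6.30 = 11.70. The private return per contributed unit (0.35) is below 1, so free-riding is indeed the best response regardless of what the others do.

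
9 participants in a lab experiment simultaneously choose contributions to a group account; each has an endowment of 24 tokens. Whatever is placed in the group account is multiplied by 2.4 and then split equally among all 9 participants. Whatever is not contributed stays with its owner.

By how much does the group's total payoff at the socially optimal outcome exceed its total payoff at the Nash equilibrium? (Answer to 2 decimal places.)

302.40 tokens

Each contributed unit returns 2.4/9 = 0.2667 to its contributor — below 1 — so contributing 0 is dominant for every player. At the Nash equilibrium everyone keeps their 24, and the group total is 9 × 24 = 216.
Each contributed unit returns 2.400 to the group as a whole (0.2667 to each of 9 players), which exceeds 1, so the social optimum is full contribution: group total = 2.400 × 216 = 518.40.
Efficiency loss = 518.40 − 216 = 302.40.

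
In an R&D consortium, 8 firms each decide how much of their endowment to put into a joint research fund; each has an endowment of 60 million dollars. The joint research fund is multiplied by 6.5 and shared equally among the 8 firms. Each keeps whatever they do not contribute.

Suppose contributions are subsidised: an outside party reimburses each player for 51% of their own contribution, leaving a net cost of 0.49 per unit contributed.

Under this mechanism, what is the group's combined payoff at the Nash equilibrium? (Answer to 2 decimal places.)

3364.80 million dollars

With the mechanism, a contributed unit returns (6.5/8) / 0.49 = 1.6582 per unit of net cost to the contributor — now above 1 — so contributing fully is weakly dominant for every player.
So the Nash equilibrium is full contribution by all 8; the group earns 8 × (60 × 0.51 + 6.5 × 60) = 3364.80.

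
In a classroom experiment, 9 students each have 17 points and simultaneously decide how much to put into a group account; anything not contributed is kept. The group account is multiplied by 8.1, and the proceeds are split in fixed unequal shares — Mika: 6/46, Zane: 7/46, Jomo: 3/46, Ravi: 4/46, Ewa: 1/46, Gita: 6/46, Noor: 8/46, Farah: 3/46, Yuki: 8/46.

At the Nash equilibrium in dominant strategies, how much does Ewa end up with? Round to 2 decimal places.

31.97 points

A player with share s gets back 8.1·s per unit contributed, so full contribution is dominant for anyone with s > 1/8.1 = 0.1235 and zero contribution is dominant for anyone below.
Mika, Zane, Gita, Noor and Yuki clear that bar, contributing 17 each; the remaining 4 contribute 0. Total contributed: 85.
Ewa keeps 17 and receives 8.1 × 85 × 1/46 = 14.97 from the group account, for a payoff of 31.97.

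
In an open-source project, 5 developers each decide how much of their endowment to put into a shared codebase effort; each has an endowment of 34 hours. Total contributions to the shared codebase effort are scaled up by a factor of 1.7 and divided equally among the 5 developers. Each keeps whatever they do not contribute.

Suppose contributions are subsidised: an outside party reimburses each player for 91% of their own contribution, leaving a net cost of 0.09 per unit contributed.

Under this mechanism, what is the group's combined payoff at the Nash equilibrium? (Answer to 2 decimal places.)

Under the mechanism each unit contributed yields (1.7/5) / 0.09 = 3.7778 back to its contributor per unit of net cost, which exceeds 1, making full contribution the dominant choice for everyone.
At the Nash equilibrium everyone contributes 34. Group total payoff = 5 × (34 × 0.91 + 1.7 × 34) = 443.70.

443.70 hours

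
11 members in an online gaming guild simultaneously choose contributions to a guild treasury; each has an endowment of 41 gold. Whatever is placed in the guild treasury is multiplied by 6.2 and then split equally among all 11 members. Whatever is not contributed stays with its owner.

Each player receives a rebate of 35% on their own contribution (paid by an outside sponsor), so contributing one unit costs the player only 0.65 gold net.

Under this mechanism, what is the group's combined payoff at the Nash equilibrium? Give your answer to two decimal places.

451.00 gold

Even with the mechanism, each unit contributed returns only (6.2/11) / 0.65 = 0.8671 per unit of net cost, so contributing nothing is still dominant.
At the Nash equilibrium no one contributes; group total payoff = 11 × 41 = 451.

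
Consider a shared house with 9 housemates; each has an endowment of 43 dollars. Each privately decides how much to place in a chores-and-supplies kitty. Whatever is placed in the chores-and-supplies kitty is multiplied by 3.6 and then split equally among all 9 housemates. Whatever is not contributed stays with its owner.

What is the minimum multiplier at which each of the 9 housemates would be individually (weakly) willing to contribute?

9

A contributed unit returns (multiplier)/9 to its contributor.
This reaches 1 exactly when the multiplier is 9.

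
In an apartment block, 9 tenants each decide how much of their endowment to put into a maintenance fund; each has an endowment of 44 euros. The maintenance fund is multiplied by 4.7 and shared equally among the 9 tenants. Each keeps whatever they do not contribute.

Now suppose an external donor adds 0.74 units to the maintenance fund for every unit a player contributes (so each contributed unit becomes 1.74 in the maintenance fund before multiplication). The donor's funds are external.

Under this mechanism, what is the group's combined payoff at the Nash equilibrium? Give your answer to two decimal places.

396.00 euros

With the mechanism, a contributed unit returns 4.7 × 1.74 / 9 = 0.9087 per unit of net cost — still below 1 — so contributing 0 remains dominant for every player.
Everyone keeps their endowment and the group total is 9 × 44 = 396.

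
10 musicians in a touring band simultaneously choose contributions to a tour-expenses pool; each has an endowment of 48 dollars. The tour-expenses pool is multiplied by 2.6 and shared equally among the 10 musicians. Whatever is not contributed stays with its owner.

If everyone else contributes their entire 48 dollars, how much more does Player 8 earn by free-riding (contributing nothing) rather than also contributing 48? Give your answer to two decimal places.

35.52 dollars

Switching from a contribution of 48 to 0 lets Player 8 keep an extra 48 dollars, but lowers the tour-expenses pool by 48, which costs Player 8 their own share of that drop: 2.6/10 × 48 = 12.48.
Net gain = 48 − 12.48 = 35.52. The private return per contributed unit (0.2600) is below 1, so free-riding is indeed the best response regardless of what the others do.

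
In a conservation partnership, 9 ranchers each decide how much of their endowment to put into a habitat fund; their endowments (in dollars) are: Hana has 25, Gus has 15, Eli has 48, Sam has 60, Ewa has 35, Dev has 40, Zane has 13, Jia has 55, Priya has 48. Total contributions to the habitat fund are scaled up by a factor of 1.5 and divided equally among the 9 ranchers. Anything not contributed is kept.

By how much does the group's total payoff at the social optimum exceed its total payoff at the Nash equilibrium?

The private return per contributed unit is 1.5/9 = 0.1667 < 1 for every player regardless of endowment, so the Nash equilibrium is zero contribution and the group total is Σ E_j = 25 + 15 + 48 + 60 + 35 + 40 + 13 + 55 + 48 = 339.
Each contributed unit returns 1.500 to the group, so the social optimum is full contribution by everyone: group total = 1.500 × 339 = 508.50.
Efficiency loss = (1.500 − 1) × 339 = 169.50.

169.50 dollars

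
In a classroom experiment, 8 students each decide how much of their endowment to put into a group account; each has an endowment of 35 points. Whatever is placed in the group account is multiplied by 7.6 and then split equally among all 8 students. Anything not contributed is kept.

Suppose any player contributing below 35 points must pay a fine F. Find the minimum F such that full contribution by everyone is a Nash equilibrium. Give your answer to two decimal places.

Given the others contribute fully, the best deviation is to contribute 0 (any partial contribution still incurs the fine and gives up units whose private return 0.9500 is below 1).
Deviating from 35 to 0 saves 35 points but forfeits the deviator's share of the drop in the group account: 7.6/8 × 35 = 33.25.
So the deviation gain is 35 − 33.25 = 1.75, and the fine must be at least 1.75 points to wipe it out.

1.75 points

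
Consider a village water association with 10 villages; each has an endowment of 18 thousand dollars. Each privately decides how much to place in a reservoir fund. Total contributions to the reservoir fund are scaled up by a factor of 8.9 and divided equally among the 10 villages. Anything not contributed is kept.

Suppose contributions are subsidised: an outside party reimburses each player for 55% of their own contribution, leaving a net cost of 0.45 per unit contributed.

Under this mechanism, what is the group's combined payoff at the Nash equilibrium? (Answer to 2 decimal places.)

1701.00 thousand dollars

The effective private return per unit is now (8.9/10) / 0.45 = 1.9778 > 1, so every player's dominant strategy flips to full contribution.
At the Nash equilibrium everyone contributes 18. Group total payoff = 10 × (18 × 0.55 + 8.9 × 18) = 1701.00.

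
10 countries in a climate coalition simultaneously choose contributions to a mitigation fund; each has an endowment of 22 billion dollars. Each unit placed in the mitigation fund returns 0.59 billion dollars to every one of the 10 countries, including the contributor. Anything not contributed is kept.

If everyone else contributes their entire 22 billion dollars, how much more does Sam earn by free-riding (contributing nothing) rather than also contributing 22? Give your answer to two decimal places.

Switching from a contribution of 22 to 0 lets Sam keep an extra 22 billion dollars, but lowers the mitigation fund by 22, which costs Sam their own share of that drop: 0.59 × 22 = 12.98.
Net gain = 22 − 12.98 = 9.02. The private return per contributed unit (0.59) is below 1, so free-riding is indeed the best response regardless of what the others do.

9.02 billion dollars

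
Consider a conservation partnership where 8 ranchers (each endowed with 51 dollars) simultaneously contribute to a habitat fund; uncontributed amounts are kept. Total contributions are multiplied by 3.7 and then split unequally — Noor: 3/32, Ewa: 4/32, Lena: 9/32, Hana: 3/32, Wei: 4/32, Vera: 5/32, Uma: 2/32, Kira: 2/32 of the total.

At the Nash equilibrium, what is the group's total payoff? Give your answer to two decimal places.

A player with share s gets back 3.7·s per unit contributed, so full contribution is dominant for anyone with s > 1/3.7 = 0.2703 and zero contribution is dominant for anyone below.
The only share above 0.2703 is Lena's 9/32, contributing 51; the remaining 7 contribute 0. Total contributed: 51.
The habitat fund pays out 3.7 × 51 = 188.70 in total (split across the unequal shares, but the aggregate is all that matters for the group sum).
The 7 free-riders keep 51 each, adding 357. Group total = 357 + 188.70 = 545.70.

545.70 dollars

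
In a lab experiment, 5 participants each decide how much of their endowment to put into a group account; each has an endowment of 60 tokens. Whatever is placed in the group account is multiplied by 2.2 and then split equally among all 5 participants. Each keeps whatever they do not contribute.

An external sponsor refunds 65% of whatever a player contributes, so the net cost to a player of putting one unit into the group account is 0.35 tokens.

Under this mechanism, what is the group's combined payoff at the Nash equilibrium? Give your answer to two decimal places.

855.00 tokens

The effective private return per unit is now (2.2/5) / 0.35 = 1.2571 > 1, so every player's dominant strategy flips to full contribution.
So the Nash equilibrium is full contribution by all 5; the group earns 5 × (60 × 0.65 + 2.2 × 60) = 855.00.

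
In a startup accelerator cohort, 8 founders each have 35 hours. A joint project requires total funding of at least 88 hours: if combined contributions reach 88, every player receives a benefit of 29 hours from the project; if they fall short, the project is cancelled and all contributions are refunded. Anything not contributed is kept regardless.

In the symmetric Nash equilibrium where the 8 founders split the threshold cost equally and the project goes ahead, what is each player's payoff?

Equal share of the threshold: 88/8 = 11.
At this profile no one gains by cutting their contribution: any cut drops the total below 88, the project is cancelled, contributions are refunded, and the deviator ends with 35, which is less than 35 − 11 + 29 = 53. Contributing more than 11 just wastes the excess. So contributing exactly 11 is a best response.
Each player's payoff: 35 − 11 + 29 = 53.

53 hours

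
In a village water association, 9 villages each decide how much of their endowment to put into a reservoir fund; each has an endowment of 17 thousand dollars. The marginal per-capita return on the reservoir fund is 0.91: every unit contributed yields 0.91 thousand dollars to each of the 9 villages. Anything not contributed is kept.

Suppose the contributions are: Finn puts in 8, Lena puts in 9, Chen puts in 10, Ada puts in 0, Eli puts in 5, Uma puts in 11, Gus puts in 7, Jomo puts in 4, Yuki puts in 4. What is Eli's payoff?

64.78 thousand dollars

Total contributed: 8 + 9 + 10 + 0 + 5 + 11 + 7 + 4 + 4 = 58.
Each receives 0.91 × 58 = 52.78 from the reservoir fund.
Eli keeps 17 − 5 = 12, so Eli's payoff is 12 + 52.78 = 64.78.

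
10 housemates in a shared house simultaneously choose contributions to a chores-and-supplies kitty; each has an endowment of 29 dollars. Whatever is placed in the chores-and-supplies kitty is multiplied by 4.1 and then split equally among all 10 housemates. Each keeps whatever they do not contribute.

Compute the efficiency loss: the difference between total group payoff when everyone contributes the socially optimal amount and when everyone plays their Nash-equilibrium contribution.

Each contributed unit returns 4.1/10 = 0.4100 to its contributor — below 1 — so contributing 0 is dominant for every player. At the Nash equilibrium everyone keeps their 29, and the group total is 10 × 29 = 290.
Each contributed unit returns 4.100 to the group as a whole (0.4100 to each of 10 players), which exceeds 1, so the social optimum is full contribution: group total = 4.100 × 290 = 1189.00.
Efficiency loss = 1189.00 − 290 = 899.00.

899.00 dollars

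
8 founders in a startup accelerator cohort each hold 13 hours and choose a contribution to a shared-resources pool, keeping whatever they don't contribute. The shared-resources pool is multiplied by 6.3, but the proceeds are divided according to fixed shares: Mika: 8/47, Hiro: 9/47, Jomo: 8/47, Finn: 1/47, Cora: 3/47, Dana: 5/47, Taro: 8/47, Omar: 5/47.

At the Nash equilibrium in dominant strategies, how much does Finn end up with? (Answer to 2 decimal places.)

For player j, contributing a unit is worthwhile iff 6.3 × (j's share) ≥ 1, i.e. iff j's share is at least 0.1587.
The shares above 0.1587 belong to Mika, Hiro, Jomo and Taro, contributing 13 each; the remaining 4 contribute 0. Total contributed: 52.
Finn keeps 13 and receives 6.3 × 52 × 1/47 = 6.97 from the shared-resources pool, for a payoff of 19.97.

19.97 hours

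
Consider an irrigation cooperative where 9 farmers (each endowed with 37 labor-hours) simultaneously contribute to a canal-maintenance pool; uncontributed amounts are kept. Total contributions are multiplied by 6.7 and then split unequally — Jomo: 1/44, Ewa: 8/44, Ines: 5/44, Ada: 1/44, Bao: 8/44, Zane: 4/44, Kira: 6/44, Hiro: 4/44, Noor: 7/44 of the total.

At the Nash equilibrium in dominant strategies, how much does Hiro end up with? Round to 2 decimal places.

104.61 labor-hours

A player with share s gets back 6.7·s per unit contributed, so full contribution is dominant for anyone with s > 1/6.7 = 0.1493 and zero contribution is dominant for anyone below.
The shares above 0.1493 belong to Ewa, Bao and Noor, contributing 37 each; the remaining 6 contribute 0. Total contributed: 111.
Hiro keeps 37 and receives 6.7 × 111 × 4/44 = 67.61 from the canal-maintenance pool, for a payoff of 104.61.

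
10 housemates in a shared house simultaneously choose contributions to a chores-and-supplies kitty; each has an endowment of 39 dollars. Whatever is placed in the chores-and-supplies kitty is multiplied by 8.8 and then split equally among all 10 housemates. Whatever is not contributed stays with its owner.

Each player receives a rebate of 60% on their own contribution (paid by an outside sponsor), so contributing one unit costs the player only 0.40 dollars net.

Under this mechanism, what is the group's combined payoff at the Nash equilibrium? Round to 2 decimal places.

With the mechanism, a contributed unit returns (8.8/10) / 0.40 = 2.2000 per unit of net cost to the contributor — now above 1 — so contributing fully is weakly dominant for every player.
At the Nash equilibrium everyone contributes 39. Group total payoff = 10 × (39 × 0.60 + 8.8 × 39) = 3666.00.

3666.00 dollars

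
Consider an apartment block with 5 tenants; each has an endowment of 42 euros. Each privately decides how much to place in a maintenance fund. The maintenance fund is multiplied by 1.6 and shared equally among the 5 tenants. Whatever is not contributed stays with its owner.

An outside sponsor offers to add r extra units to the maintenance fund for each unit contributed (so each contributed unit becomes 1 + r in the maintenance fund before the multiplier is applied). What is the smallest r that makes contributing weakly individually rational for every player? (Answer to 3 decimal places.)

2.125

With matching at rate r, one contributed unit becomes (1 + r) in the maintenance fund and returns 1.6 × (1 + r) / 5 to the contributor.
Setting this equal to 1: 1 + r = 5/1.6 = 3.1250.
So the minimum matching rate is r = 3.1250 − 1 = 2.125.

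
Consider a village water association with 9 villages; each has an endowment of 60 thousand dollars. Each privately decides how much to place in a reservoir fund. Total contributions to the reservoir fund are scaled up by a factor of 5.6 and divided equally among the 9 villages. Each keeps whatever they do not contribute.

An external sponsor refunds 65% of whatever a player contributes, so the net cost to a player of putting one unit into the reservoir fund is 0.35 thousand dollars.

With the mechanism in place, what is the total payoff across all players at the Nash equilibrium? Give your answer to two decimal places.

With the mechanism, a contributed unit returns (5.6/9) / 0.35 = 1.7778 per unit of net cost to the contributor — now above 1 — so contributing fully is weakly dominant for every player.
At the Nash equilibrium everyone contributes 60. Group total payoff = 9 × (60 × 0.65 + 5.6 × 60) = 3375.00.

3375.00 thousand dollars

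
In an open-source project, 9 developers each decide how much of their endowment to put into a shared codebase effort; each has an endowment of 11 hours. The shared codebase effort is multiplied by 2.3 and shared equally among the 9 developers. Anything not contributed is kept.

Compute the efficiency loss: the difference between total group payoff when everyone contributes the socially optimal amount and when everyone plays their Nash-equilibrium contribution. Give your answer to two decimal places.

128.70 hours

Each contributed unit returns 2.3/9 = 0.2556 to its contributor — below 1 — so contributing 0 is dominant for every player. At the Nash equilibrium everyone keeps their 11, and the group total is 9 × 11 = 99.
Each contributed unit returns 2.300 to the group as a whole (0.2556 to each of 9 players), which exceeds 1, so the social optimum is full contribution: group total = 2.300 × 99 = 227.70.
Efficiency loss = 227.70 − 99 = 128.70.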